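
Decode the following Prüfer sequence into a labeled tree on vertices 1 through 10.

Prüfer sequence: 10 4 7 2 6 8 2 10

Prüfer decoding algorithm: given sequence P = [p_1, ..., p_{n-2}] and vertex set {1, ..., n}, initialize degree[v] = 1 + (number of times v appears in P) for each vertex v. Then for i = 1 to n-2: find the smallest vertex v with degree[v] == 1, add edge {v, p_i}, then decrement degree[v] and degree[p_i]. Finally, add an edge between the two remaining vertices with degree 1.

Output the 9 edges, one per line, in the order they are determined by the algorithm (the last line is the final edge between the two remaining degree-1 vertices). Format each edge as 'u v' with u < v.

Answer: 1 10
3 4
4 7
2 5
6 7
6 8
2 8
2 10
9 10

Derivation:
Initial degrees: {1:1, 2:3, 3:1, 4:2, 5:1, 6:2, 7:2, 8:2, 9:1, 10:3}
Step 1: smallest deg-1 vertex = 1, p_1 = 10. Add edge {1,10}. Now deg[1]=0, deg[10]=2.
Step 2: smallest deg-1 vertex = 3, p_2 = 4. Add edge {3,4}. Now deg[3]=0, deg[4]=1.
Step 3: smallest deg-1 vertex = 4, p_3 = 7. Add edge {4,7}. Now deg[4]=0, deg[7]=1.
Step 4: smallest deg-1 vertex = 5, p_4 = 2. Add edge {2,5}. Now deg[5]=0, deg[2]=2.
Step 5: smallest deg-1 vertex = 7, p_5 = 6. Add edge {6,7}. Now deg[7]=0, deg[6]=1.
Step 6: smallest deg-1 vertex = 6, p_6 = 8. Add edge {6,8}. Now deg[6]=0, deg[8]=1.
Step 7: smallest deg-1 vertex = 8, p_7 = 2. Add edge {2,8}. Now deg[8]=0, deg[2]=1.
Step 8: smallest deg-1 vertex = 2, p_8 = 10. Add edge {2,10}. Now deg[2]=0, deg[10]=1.
Final: two remaining deg-1 vertices are 9, 10. Add edge {9,10}.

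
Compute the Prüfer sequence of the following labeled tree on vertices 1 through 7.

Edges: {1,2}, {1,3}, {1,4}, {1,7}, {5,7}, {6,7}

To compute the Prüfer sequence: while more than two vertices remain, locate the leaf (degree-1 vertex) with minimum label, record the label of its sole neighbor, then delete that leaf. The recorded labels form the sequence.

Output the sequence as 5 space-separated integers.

Answer: 1 1 1 7 7

Derivation:
Step 1: leaves = {2,3,4,5,6}. Remove smallest leaf 2, emit neighbor 1.
Step 2: leaves = {3,4,5,6}. Remove smallest leaf 3, emit neighbor 1.
Step 3: leaves = {4,5,6}. Remove smallest leaf 4, emit neighbor 1.
Step 4: leaves = {1,5,6}. Remove smallest leaf 1, emit neighbor 7.
Step 5: leaves = {5,6}. Remove smallest leaf 5, emit neighbor 7.
Done: 2 vertices remain (6, 7). Sequence = [1 1 1 7 7]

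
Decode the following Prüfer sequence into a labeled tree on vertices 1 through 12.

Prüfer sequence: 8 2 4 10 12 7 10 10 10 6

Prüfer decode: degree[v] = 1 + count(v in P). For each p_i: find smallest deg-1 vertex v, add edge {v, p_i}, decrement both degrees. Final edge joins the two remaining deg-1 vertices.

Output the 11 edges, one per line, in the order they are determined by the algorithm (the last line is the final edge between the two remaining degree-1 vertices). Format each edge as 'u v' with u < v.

Initial degrees: {1:1, 2:2, 3:1, 4:2, 5:1, 6:2, 7:2, 8:2, 9:1, 10:5, 11:1, 12:2}
Step 1: smallest deg-1 vertex = 1, p_1 = 8. Add edge {1,8}. Now deg[1]=0, deg[8]=1.
Step 2: smallest deg-1 vertex = 3, p_2 = 2. Add edge {2,3}. Now deg[3]=0, deg[2]=1.
Step 3: smallest deg-1 vertex = 2, p_3 = 4. Add edge {2,4}. Now deg[2]=0, deg[4]=1.
Step 4: smallest deg-1 vertex = 4, p_4 = 10. Add edge {4,10}. Now deg[4]=0, deg[10]=4.
Step 5: smallest deg-1 vertex = 5, p_5 = 12. Add edge {5,12}. Now deg[5]=0, deg[12]=1.
Step 6: smallest deg-1 vertex = 8, p_6 = 7. Add edge {7,8}. Now deg[8]=0, deg[7]=1.
Step 7: smallest deg-1 vertex = 7, p_7 = 10. Add edge {7,10}. Now deg[7]=0, deg[10]=3.
Step 8: smallest deg-1 vertex = 9, p_8 = 10. Add edge {9,10}. Now deg[9]=0, deg[10]=2.
Step 9: smallest deg-1 vertex = 11, p_9 = 10. Add edge {10,11}. Now deg[11]=0, deg[10]=1.
Step 10: smallest deg-1 vertex = 10, p_10 = 6. Add edge {6,10}. Now deg[10]=0, deg[6]=1.
Final: two remaining deg-1 vertices are 6, 12. Add edge {6,12}.

Answer: 1 8
2 3
2 4
4 10
5 12
7 8
7 10
9 10
10 11
6 10
6 12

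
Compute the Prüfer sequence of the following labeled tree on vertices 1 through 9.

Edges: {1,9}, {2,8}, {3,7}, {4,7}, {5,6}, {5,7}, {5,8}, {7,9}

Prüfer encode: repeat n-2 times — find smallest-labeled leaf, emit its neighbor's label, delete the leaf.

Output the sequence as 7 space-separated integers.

Step 1: leaves = {1,2,3,4,6}. Remove smallest leaf 1, emit neighbor 9.
Step 2: leaves = {2,3,4,6,9}. Remove smallest leaf 2, emit neighbor 8.
Step 3: leaves = {3,4,6,8,9}. Remove smallest leaf 3, emit neighbor 7.
Step 4: leaves = {4,6,8,9}. Remove smallest leaf 4, emit neighbor 7.
Step 5: leaves = {6,8,9}. Remove smallest leaf 6, emit neighbor 5.
Step 6: leaves = {8,9}. Remove smallest leaf 8, emit neighbor 5.
Step 7: leaves = {5,9}. Remove smallest leaf 5, emit neighbor 7.
Done: 2 vertices remain (7, 9). Sequence = [9 8 7 7 5 5 7]

Answer: 9 8 7 7 5 5 7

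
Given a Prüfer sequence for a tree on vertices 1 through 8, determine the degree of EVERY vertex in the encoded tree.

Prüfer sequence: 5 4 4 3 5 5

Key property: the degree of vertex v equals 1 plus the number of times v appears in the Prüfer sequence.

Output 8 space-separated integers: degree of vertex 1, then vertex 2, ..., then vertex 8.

Answer: 1 1 2 3 4 1 1 1

Derivation:
p_1 = 5: count[5] becomes 1
p_2 = 4: count[4] becomes 1
p_3 = 4: count[4] becomes 2
p_4 = 3: count[3] becomes 1
p_5 = 5: count[5] becomes 2
p_6 = 5: count[5] becomes 3
Degrees (1 + count): deg[1]=1+0=1, deg[2]=1+0=1, deg[3]=1+1=2, deg[4]=1+2=3, deg[5]=1+3=4, deg[6]=1+0=1, deg[7]=1+0=1, deg[8]=1+0=1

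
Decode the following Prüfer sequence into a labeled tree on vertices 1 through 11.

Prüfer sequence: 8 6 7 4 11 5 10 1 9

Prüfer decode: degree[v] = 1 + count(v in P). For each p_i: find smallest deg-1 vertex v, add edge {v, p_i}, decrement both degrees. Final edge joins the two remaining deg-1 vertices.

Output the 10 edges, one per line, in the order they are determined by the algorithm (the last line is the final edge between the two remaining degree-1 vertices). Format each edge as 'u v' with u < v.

Answer: 2 8
3 6
6 7
4 7
4 11
5 8
5 10
1 10
1 9
9 11

Derivation:
Initial degrees: {1:2, 2:1, 3:1, 4:2, 5:2, 6:2, 7:2, 8:2, 9:2, 10:2, 11:2}
Step 1: smallest deg-1 vertex = 2, p_1 = 8. Add edge {2,8}. Now deg[2]=0, deg[8]=1.
Step 2: smallest deg-1 vertex = 3, p_2 = 6. Add edge {3,6}. Now deg[3]=0, deg[6]=1.
Step 3: smallest deg-1 vertex = 6, p_3 = 7. Add edge {6,7}. Now deg[6]=0, deg[7]=1.
Step 4: smallest deg-1 vertex = 7, p_4 = 4. Add edge {4,7}. Now deg[7]=0, deg[4]=1.
Step 5: smallest deg-1 vertex = 4, p_5 = 11. Add edge {4,11}. Now deg[4]=0, deg[11]=1.
Step 6: smallest deg-1 vertex = 8, p_6 = 5. Add edge {5,8}. Now deg[8]=0, deg[5]=1.
Step 7: smallest deg-1 vertex = 5, p_7 = 10. Add edge {5,10}. Now deg[5]=0, deg[10]=1.
Step 8: smallest deg-1 vertex = 10, p_8 = 1. Add edge {1,10}. Now deg[10]=0, deg[1]=1.
Step 9: smallest deg-1 vertex = 1, p_9 = 9. Add edge {1,9}. Now deg[1]=0, deg[9]=1.
Final: two remaining deg-1 vertices are 9, 11. Add edge {9,11}.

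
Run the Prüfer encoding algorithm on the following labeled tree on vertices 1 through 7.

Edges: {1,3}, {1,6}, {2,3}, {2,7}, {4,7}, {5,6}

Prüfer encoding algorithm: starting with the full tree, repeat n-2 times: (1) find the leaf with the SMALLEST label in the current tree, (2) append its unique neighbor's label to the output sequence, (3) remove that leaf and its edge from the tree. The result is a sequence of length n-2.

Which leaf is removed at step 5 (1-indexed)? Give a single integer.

Answer: 3

Derivation:
Step 1: current leaves = {4,5}. Remove leaf 4 (neighbor: 7).
Step 2: current leaves = {5,7}. Remove leaf 5 (neighbor: 6).
Step 3: current leaves = {6,7}. Remove leaf 6 (neighbor: 1).
Step 4: current leaves = {1,7}. Remove leaf 1 (neighbor: 3).
Step 5: current leaves = {3,7}. Remove leaf 3 (neighbor: 2).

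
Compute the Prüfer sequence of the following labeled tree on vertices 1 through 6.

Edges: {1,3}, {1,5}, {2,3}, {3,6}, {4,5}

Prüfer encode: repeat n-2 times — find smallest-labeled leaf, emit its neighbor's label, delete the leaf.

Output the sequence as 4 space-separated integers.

Step 1: leaves = {2,4,6}. Remove smallest leaf 2, emit neighbor 3.
Step 2: leaves = {4,6}. Remove smallest leaf 4, emit neighbor 5.
Step 3: leaves = {5,6}. Remove smallest leaf 5, emit neighbor 1.
Step 4: leaves = {1,6}. Remove smallest leaf 1, emit neighbor 3.
Done: 2 vertices remain (3, 6). Sequence = [3 5 1 3]

Answer: 3 5 1 3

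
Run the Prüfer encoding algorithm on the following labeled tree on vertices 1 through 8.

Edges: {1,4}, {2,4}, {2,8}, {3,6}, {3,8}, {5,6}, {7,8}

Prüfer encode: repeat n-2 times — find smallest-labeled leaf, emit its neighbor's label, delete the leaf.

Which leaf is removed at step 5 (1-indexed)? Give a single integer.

Answer: 6

Derivation:
Step 1: current leaves = {1,5,7}. Remove leaf 1 (neighbor: 4).
Step 2: current leaves = {4,5,7}. Remove leaf 4 (neighbor: 2).
Step 3: current leaves = {2,5,7}. Remove leaf 2 (neighbor: 8).
Step 4: current leaves = {5,7}. Remove leaf 5 (neighbor: 6).
Step 5: current leaves = {6,7}. Remove leaf 6 (neighbor: 3).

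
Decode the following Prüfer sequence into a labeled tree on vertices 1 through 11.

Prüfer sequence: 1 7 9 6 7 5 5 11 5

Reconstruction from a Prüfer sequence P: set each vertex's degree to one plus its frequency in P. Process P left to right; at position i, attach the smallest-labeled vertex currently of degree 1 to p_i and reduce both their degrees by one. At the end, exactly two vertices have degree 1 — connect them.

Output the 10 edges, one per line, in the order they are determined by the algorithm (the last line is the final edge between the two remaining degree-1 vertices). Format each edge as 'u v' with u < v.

Initial degrees: {1:2, 2:1, 3:1, 4:1, 5:4, 6:2, 7:3, 8:1, 9:2, 10:1, 11:2}
Step 1: smallest deg-1 vertex = 2, p_1 = 1. Add edge {1,2}. Now deg[2]=0, deg[1]=1.
Step 2: smallest deg-1 vertex = 1, p_2 = 7. Add edge {1,7}. Now deg[1]=0, deg[7]=2.
Step 3: smallest deg-1 vertex = 3, p_3 = 9. Add edge {3,9}. Now deg[3]=0, deg[9]=1.
Step 4: smallest deg-1 vertex = 4, p_4 = 6. Add edge {4,6}. Now deg[4]=0, deg[6]=1.
Step 5: smallest deg-1 vertex = 6, p_5 = 7. Add edge {6,7}. Now deg[6]=0, deg[7]=1.
Step 6: smallest deg-1 vertex = 7, p_6 = 5. Add edge {5,7}. Now deg[7]=0, deg[5]=3.
Step 7: smallest deg-1 vertex = 8, p_7 = 5. Add edge {5,8}. Now deg[8]=0, deg[5]=2.
Step 8: smallest deg-1 vertex = 9, p_8 = 11. Add edge {9,11}. Now deg[9]=0, deg[11]=1.
Step 9: smallest deg-1 vertex = 10, p_9 = 5. Add edge {5,10}. Now deg[10]=0, deg[5]=1.
Final: two remaining deg-1 vertices are 5, 11. Add edge {5,11}.

Answer: 1 2
1 7
3 9
4 6
6 7
5 7
5 8
9 11
5 10
5 11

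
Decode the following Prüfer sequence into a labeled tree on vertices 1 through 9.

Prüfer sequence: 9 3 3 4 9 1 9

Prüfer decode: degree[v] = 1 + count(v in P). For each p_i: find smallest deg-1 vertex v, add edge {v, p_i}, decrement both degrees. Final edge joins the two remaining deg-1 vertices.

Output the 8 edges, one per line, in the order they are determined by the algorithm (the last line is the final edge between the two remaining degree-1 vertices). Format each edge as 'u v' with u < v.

Answer: 2 9
3 5
3 6
3 4
4 9
1 7
1 9
8 9

Derivation:
Initial degrees: {1:2, 2:1, 3:3, 4:2, 5:1, 6:1, 7:1, 8:1, 9:4}
Step 1: smallest deg-1 vertex = 2, p_1 = 9. Add edge {2,9}. Now deg[2]=0, deg[9]=3.
Step 2: smallest deg-1 vertex = 5, p_2 = 3. Add edge {3,5}. Now deg[5]=0, deg[3]=2.
Step 3: smallest deg-1 vertex = 6, p_3 = 3. Add edge {3,6}. Now deg[6]=0, deg[3]=1.
Step 4: smallest deg-1 vertex = 3, p_4 = 4. Add edge {3,4}. Now deg[3]=0, deg[4]=1.
Step 5: smallest deg-1 vertex = 4, p_5 = 9. Add edge {4,9}. Now deg[4]=0, deg[9]=2.
Step 6: smallest deg-1 vertex = 7, p_6 = 1. Add edge {1,7}. Now deg[7]=0, deg[1]=1.
Step 7: smallest deg-1 vertex = 1, p_7 = 9. Add edge {1,9}. Now deg[1]=0, deg[9]=1.
Final: two remaining deg-1 vertices are 8, 9. Add edge {8,9}.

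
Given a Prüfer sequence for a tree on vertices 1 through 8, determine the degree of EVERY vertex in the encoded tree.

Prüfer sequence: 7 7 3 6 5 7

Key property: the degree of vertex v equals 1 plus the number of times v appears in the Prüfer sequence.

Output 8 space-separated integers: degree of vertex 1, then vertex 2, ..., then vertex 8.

p_1 = 7: count[7] becomes 1
p_2 = 7: count[7] becomes 2
p_3 = 3: count[3] becomes 1
p_4 = 6: count[6] becomes 1
p_5 = 5: count[5] becomes 1
p_6 = 7: count[7] becomes 3
Degrees (1 + count): deg[1]=1+0=1, deg[2]=1+0=1, deg[3]=1+1=2, deg[4]=1+0=1, deg[5]=1+1=2, deg[6]=1+1=2, deg[7]=1+3=4, deg[8]=1+0=1

Answer: 1 1 2 1 2 2 4 1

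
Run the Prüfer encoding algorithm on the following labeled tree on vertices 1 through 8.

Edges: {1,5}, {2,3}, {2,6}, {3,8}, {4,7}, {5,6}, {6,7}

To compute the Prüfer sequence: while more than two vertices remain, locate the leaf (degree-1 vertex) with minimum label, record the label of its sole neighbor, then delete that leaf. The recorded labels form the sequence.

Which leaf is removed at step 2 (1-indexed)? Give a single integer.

Answer: 4

Derivation:
Step 1: current leaves = {1,4,8}. Remove leaf 1 (neighbor: 5).
Step 2: current leaves = {4,5,8}. Remove leaf 4 (neighbor: 7).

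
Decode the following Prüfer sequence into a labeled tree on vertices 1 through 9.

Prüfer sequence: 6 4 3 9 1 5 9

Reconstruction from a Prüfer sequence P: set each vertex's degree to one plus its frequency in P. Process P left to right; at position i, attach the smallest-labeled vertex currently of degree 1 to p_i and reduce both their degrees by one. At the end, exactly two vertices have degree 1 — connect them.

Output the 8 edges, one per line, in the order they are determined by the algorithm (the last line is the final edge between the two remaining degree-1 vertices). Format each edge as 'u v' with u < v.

Answer: 2 6
4 6
3 4
3 9
1 7
1 5
5 9
8 9

Derivation:
Initial degrees: {1:2, 2:1, 3:2, 4:2, 5:2, 6:2, 7:1, 8:1, 9:3}
Step 1: smallest deg-1 vertex = 2, p_1 = 6. Add edge {2,6}. Now deg[2]=0, deg[6]=1.
Step 2: smallest deg-1 vertex = 6, p_2 = 4. Add edge {4,6}. Now deg[6]=0, deg[4]=1.
Step 3: smallest deg-1 vertex = 4, p_3 = 3. Add edge {3,4}. Now deg[4]=0, deg[3]=1.
Step 4: smallest deg-1 vertex = 3, p_4 = 9. Add edge {3,9}. Now deg[3]=0, deg[9]=2.
Step 5: smallest deg-1 vertex = 7, p_5 = 1. Add edge {1,7}. Now deg[7]=0, deg[1]=1.
Step 6: smallest deg-1 vertex = 1, p_6 = 5. Add edge {1,5}. Now deg[1]=0, deg[5]=1.
Step 7: smallest deg-1 vertex = 5, p_7 = 9. Add edge {5,9}. Now deg[5]=0, deg[9]=1.
Final: two remaining deg-1 vertices are 8, 9. Add edge {8,9}.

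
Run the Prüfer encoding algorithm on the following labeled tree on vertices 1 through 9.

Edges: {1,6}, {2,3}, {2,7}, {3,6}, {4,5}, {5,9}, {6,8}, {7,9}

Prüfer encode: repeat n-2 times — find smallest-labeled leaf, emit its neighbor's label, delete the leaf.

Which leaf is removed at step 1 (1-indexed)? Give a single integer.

Step 1: current leaves = {1,4,8}. Remove leaf 1 (neighbor: 6).

Answer: 1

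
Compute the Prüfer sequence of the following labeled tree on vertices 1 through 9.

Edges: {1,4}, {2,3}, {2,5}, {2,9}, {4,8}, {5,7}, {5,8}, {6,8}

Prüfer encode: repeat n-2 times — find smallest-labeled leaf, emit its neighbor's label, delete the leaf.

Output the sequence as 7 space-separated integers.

Step 1: leaves = {1,3,6,7,9}. Remove smallest leaf 1, emit neighbor 4.
Step 2: leaves = {3,4,6,7,9}. Remove smallest leaf 3, emit neighbor 2.
Step 3: leaves = {4,6,7,9}. Remove smallest leaf 4, emit neighbor 8.
Step 4: leaves = {6,7,9}. Remove smallest leaf 6, emit neighbor 8.
Step 5: leaves = {7,8,9}. Remove smallest leaf 7, emit neighbor 5.
Step 6: leaves = {8,9}. Remove smallest leaf 8, emit neighbor 5.
Step 7: leaves = {5,9}. Remove smallest leaf 5, emit neighbor 2.
Done: 2 vertices remain (2, 9). Sequence = [4 2 8 8 5 5 2]

Answer: 4 2 8 8 5 5 2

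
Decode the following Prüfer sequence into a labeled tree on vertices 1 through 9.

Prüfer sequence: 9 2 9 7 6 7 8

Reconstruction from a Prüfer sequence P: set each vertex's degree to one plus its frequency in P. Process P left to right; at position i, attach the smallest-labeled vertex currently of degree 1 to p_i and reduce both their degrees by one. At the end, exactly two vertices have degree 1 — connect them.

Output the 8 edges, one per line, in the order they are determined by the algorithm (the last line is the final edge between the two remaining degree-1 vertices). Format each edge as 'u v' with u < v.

Answer: 1 9
2 3
2 9
4 7
5 6
6 7
7 8
8 9

Derivation:
Initial degrees: {1:1, 2:2, 3:1, 4:1, 5:1, 6:2, 7:3, 8:2, 9:3}
Step 1: smallest deg-1 vertex = 1, p_1 = 9. Add edge {1,9}. Now deg[1]=0, deg[9]=2.
Step 2: smallest deg-1 vertex = 3, p_2 = 2. Add edge {2,3}. Now deg[3]=0, deg[2]=1.
Step 3: smallest deg-1 vertex = 2, p_3 = 9. Add edge {2,9}. Now deg[2]=0, deg[9]=1.
Step 4: smallest deg-1 vertex = 4, p_4 = 7. Add edge {4,7}. Now deg[4]=0, deg[7]=2.
Step 5: smallest deg-1 vertex = 5, p_5 = 6. Add edge {5,6}. Now deg[5]=0, deg[6]=1.
Step 6: smallest deg-1 vertex = 6, p_6 = 7. Add edge {6,7}. Now deg[6]=0, deg[7]=1.
Step 7: smallest deg-1 vertex = 7, p_7 = 8. Add edge {7,8}. Now deg[7]=0, deg[8]=1.
Final: two remaining deg-1 vertices are 8, 9. Add edge {8,9}.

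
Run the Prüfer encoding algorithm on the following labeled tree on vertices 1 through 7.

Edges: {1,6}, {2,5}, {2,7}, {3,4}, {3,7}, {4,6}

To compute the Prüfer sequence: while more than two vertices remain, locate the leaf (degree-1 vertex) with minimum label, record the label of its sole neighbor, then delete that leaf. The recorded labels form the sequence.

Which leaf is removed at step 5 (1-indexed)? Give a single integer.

Answer: 4

Derivation:
Step 1: current leaves = {1,5}. Remove leaf 1 (neighbor: 6).
Step 2: current leaves = {5,6}. Remove leaf 5 (neighbor: 2).
Step 3: current leaves = {2,6}. Remove leaf 2 (neighbor: 7).
Step 4: current leaves = {6,7}. Remove leaf 6 (neighbor: 4).
Step 5: current leaves = {4,7}. Remove leaf 4 (neighbor: 3).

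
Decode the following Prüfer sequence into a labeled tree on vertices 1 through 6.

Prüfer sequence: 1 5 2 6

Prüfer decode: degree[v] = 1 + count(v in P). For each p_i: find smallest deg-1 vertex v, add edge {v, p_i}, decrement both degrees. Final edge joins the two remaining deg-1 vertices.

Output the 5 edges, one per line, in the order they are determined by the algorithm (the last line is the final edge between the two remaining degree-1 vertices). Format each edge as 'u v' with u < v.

Answer: 1 3
1 5
2 4
2 6
5 6

Derivation:
Initial degrees: {1:2, 2:2, 3:1, 4:1, 5:2, 6:2}
Step 1: smallest deg-1 vertex = 3, p_1 = 1. Add edge {1,3}. Now deg[3]=0, deg[1]=1.
Step 2: smallest deg-1 vertex = 1, p_2 = 5. Add edge {1,5}. Now deg[1]=0, deg[5]=1.
Step 3: smallest deg-1 vertex = 4, p_3 = 2. Add edge {2,4}. Now deg[4]=0, deg[2]=1.
Step 4: smallest deg-1 vertex = 2, p_4 = 6. Add edge {2,6}. Now deg[2]=0, deg[6]=1.
Final: two remaining deg-1 vertices are 5, 6. Add edge {5,6}.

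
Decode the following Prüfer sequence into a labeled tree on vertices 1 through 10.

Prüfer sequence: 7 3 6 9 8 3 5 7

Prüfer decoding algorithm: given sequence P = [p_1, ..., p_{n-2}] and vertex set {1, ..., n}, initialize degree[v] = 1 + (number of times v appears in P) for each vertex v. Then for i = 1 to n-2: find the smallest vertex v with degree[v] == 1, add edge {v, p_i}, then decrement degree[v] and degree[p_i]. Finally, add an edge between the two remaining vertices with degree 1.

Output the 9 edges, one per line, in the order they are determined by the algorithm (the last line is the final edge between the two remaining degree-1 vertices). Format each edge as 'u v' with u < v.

Initial degrees: {1:1, 2:1, 3:3, 4:1, 5:2, 6:2, 7:3, 8:2, 9:2, 10:1}
Step 1: smallest deg-1 vertex = 1, p_1 = 7. Add edge {1,7}. Now deg[1]=0, deg[7]=2.
Step 2: smallest deg-1 vertex = 2, p_2 = 3. Add edge {2,3}. Now deg[2]=0, deg[3]=2.
Step 3: smallest deg-1 vertex = 4, p_3 = 6. Add edge {4,6}. Now deg[4]=0, deg[6]=1.
Step 4: smallest deg-1 vertex = 6, p_4 = 9. Add edge {6,9}. Now deg[6]=0, deg[9]=1.
Step 5: smallest deg-1 vertex = 9, p_5 = 8. Add edge {8,9}. Now deg[9]=0, deg[8]=1.
Step 6: smallest deg-1 vertex = 8, p_6 = 3. Add edge {3,8}. Now deg[8]=0, deg[3]=1.
Step 7: smallest deg-1 vertex = 3, p_7 = 5. Add edge {3,5}. Now deg[3]=0, deg[5]=1.
Step 8: smallest deg-1 vertex = 5, p_8 = 7. Add edge {5,7}. Now deg[5]=0, deg[7]=1.
Final: two remaining deg-1 vertices are 7, 10. Add edge {7,10}.

Answer: 1 7
2 3
4 6
6 9
8 9
3 8
3 5
5 7
7 10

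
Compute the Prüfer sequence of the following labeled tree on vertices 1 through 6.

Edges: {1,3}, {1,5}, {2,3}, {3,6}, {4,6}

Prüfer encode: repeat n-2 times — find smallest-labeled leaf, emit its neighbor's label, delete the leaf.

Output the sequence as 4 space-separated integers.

Step 1: leaves = {2,4,5}. Remove smallest leaf 2, emit neighbor 3.
Step 2: leaves = {4,5}. Remove smallest leaf 4, emit neighbor 6.
Step 3: leaves = {5,6}. Remove smallest leaf 5, emit neighbor 1.
Step 4: leaves = {1,6}. Remove smallest leaf 1, emit neighbor 3.
Done: 2 vertices remain (3, 6). Sequence = [3 6 1 3]

Answer: 3 6 1 3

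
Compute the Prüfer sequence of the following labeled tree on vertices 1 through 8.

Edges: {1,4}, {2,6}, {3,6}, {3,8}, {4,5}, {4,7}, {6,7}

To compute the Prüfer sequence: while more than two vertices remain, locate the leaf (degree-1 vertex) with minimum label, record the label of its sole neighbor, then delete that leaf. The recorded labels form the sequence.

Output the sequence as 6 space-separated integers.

Answer: 4 6 4 7 6 3

Derivation:
Step 1: leaves = {1,2,5,8}. Remove smallest leaf 1, emit neighbor 4.
Step 2: leaves = {2,5,8}. Remove smallest leaf 2, emit neighbor 6.
Step 3: leaves = {5,8}. Remove smallest leaf 5, emit neighbor 4.
Step 4: leaves = {4,8}. Remove smallest leaf 4, emit neighbor 7.
Step 5: leaves = {7,8}. Remove smallest leaf 7, emit neighbor 6.
Step 6: leaves = {6,8}. Remove smallest leaf 6, emit neighbor 3.
Done: 2 vertices remain (3, 8). Sequence = [4 6 4 7 6 3]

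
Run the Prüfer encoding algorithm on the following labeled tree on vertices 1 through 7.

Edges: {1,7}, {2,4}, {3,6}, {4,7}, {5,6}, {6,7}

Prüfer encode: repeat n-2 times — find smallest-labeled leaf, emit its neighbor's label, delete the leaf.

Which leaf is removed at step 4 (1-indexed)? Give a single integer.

Step 1: current leaves = {1,2,3,5}. Remove leaf 1 (neighbor: 7).
Step 2: current leaves = {2,3,5}. Remove leaf 2 (neighbor: 4).
Step 3: current leaves = {3,4,5}. Remove leaf 3 (neighbor: 6).
Step 4: current leaves = {4,5}. Remove leaf 4 (neighbor: 7).

Answer: 4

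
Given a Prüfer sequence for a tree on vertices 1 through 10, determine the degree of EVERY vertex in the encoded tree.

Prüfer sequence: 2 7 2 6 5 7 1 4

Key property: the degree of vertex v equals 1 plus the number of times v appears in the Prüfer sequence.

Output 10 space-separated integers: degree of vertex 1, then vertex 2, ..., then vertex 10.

p_1 = 2: count[2] becomes 1
p_2 = 7: count[7] becomes 1
p_3 = 2: count[2] becomes 2
p_4 = 6: count[6] becomes 1
p_5 = 5: count[5] becomes 1
p_6 = 7: count[7] becomes 2
p_7 = 1: count[1] becomes 1
p_8 = 4: count[4] becomes 1
Degrees (1 + count): deg[1]=1+1=2, deg[2]=1+2=3, deg[3]=1+0=1, deg[4]=1+1=2, deg[5]=1+1=2, deg[6]=1+1=2, deg[7]=1+2=3, deg[8]=1+0=1, deg[9]=1+0=1, deg[10]=1+0=1

Answer: 2 3 1 2 2 2 3 1 1 1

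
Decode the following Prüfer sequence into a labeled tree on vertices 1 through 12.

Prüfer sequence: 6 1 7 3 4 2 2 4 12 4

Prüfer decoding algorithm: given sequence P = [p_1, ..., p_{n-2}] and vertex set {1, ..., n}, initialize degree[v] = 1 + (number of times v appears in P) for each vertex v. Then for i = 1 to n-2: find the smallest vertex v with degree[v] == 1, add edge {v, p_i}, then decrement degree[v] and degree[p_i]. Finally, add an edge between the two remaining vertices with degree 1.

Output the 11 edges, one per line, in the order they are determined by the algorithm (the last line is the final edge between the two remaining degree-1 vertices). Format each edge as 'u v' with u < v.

Answer: 5 6
1 6
1 7
3 7
3 4
2 8
2 9
2 4
10 12
4 11
4 12

Derivation:
Initial degrees: {1:2, 2:3, 3:2, 4:4, 5:1, 6:2, 7:2, 8:1, 9:1, 10:1, 11:1, 12:2}
Step 1: smallest deg-1 vertex = 5, p_1 = 6. Add edge {5,6}. Now deg[5]=0, deg[6]=1.
Step 2: smallest deg-1 vertex = 6, p_2 = 1. Add edge {1,6}. Now deg[6]=0, deg[1]=1.
Step 3: smallest deg-1 vertex = 1, p_3 = 7. Add edge {1,7}. Now deg[1]=0, deg[7]=1.
Step 4: smallest deg-1 vertex = 7, p_4 = 3. Add edge {3,7}. Now deg[7]=0, deg[3]=1.
Step 5: smallest deg-1 vertex = 3, p_5 = 4. Add edge {3,4}. Now deg[3]=0, deg[4]=3.
Step 6: smallest deg-1 vertex = 8, p_6 = 2. Add edge {2,8}. Now deg[8]=0, deg[2]=2.
Step 7: smallest deg-1 vertex = 9, p_7 = 2. Add edge {2,9}. Now deg[9]=0, deg[2]=1.
Step 8: smallest deg-1 vertex = 2, p_8 = 4. Add edge {2,4}. Now deg[2]=0, deg[4]=2.
Step 9: smallest deg-1 vertex = 10, p_9 = 12. Add edge {10,12}. Now deg[10]=0, deg[12]=1.
Step 10: smallest deg-1 vertex = 11, p_10 = 4. Add edge {4,11}. Now deg[11]=0, deg[4]=1.
Final: two remaining deg-1 vertices are 4, 12. Add edge {4,12}.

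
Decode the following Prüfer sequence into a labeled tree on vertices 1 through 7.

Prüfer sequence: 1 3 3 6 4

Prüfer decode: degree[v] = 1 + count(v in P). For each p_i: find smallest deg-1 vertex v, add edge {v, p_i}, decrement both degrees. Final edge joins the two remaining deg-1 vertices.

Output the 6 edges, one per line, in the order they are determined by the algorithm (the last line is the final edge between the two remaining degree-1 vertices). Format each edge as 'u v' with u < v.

Initial degrees: {1:2, 2:1, 3:3, 4:2, 5:1, 6:2, 7:1}
Step 1: smallest deg-1 vertex = 2, p_1 = 1. Add edge {1,2}. Now deg[2]=0, deg[1]=1.
Step 2: smallest deg-1 vertex = 1, p_2 = 3. Add edge {1,3}. Now deg[1]=0, deg[3]=2.
Step 3: smallest deg-1 vertex = 5, p_3 = 3. Add edge {3,5}. Now deg[5]=0, deg[3]=1.
Step 4: smallest deg-1 vertex = 3, p_4 = 6. Add edge {3,6}. Now deg[3]=0, deg[6]=1.
Step 5: smallest deg-1 vertex = 6, p_5 = 4. Add edge {4,6}. Now deg[6]=0, deg[4]=1.
Final: two remaining deg-1 vertices are 4, 7. Add edge {4,7}.

Answer: 1 2
1 3
3 5
3 6
4 6
4 7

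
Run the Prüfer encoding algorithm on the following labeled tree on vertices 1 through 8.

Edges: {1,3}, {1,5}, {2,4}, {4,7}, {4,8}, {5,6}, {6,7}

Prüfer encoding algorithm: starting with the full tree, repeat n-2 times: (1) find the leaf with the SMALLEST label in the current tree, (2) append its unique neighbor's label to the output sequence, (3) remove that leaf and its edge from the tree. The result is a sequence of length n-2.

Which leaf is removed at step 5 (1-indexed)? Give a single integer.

Answer: 6

Derivation:
Step 1: current leaves = {2,3,8}. Remove leaf 2 (neighbor: 4).
Step 2: current leaves = {3,8}. Remove leaf 3 (neighbor: 1).
Step 3: current leaves = {1,8}. Remove leaf 1 (neighbor: 5).
Step 4: current leaves = {5,8}. Remove leaf 5 (neighbor: 6).
Step 5: current leaves = {6,8}. Remove leaf 6 (neighbor: 7).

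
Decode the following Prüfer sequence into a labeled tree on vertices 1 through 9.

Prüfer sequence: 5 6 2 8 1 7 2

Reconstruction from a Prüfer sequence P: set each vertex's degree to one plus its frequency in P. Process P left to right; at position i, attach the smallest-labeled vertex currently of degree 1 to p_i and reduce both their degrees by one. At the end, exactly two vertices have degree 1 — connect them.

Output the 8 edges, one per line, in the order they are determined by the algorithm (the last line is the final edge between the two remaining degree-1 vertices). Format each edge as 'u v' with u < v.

Answer: 3 5
4 6
2 5
6 8
1 8
1 7
2 7
2 9

Derivation:
Initial degrees: {1:2, 2:3, 3:1, 4:1, 5:2, 6:2, 7:2, 8:2, 9:1}
Step 1: smallest deg-1 vertex = 3, p_1 = 5. Add edge {3,5}. Now deg[3]=0, deg[5]=1.
Step 2: smallest deg-1 vertex = 4, p_2 = 6. Add edge {4,6}. Now deg[4]=0, deg[6]=1.
Step 3: smallest deg-1 vertex = 5, p_3 = 2. Add edge {2,5}. Now deg[5]=0, deg[2]=2.
Step 4: smallest deg-1 vertex = 6, p_4 = 8. Add edge {6,8}. Now deg[6]=0, deg[8]=1.
Step 5: smallest deg-1 vertex = 8, p_5 = 1. Add edge {1,8}. Now deg[8]=0, deg[1]=1.
Step 6: smallest deg-1 vertex = 1, p_6 = 7. Add edge {1,7}. Now deg[1]=0, deg[7]=1.
Step 7: smallest deg-1 vertex = 7, p_7 = 2. Add edge {2,7}. Now deg[7]=0, deg[2]=1.
Final: two remaining deg-1 vertices are 2, 9. Add edge {2,9}.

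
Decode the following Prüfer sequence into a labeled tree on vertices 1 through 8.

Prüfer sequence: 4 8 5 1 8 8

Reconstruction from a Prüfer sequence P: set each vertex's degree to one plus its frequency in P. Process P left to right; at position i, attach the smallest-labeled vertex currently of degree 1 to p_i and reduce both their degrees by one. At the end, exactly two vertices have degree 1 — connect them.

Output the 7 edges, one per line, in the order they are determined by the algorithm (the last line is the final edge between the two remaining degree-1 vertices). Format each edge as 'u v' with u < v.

Answer: 2 4
3 8
4 5
1 5
1 8
6 8
7 8

Derivation:
Initial degrees: {1:2, 2:1, 3:1, 4:2, 5:2, 6:1, 7:1, 8:4}
Step 1: smallest deg-1 vertex = 2, p_1 = 4. Add edge {2,4}. Now deg[2]=0, deg[4]=1.
Step 2: smallest deg-1 vertex = 3, p_2 = 8. Add edge {3,8}. Now deg[3]=0, deg[8]=3.
Step 3: smallest deg-1 vertex = 4, p_3 = 5. Add edge {4,5}. Now deg[4]=0, deg[5]=1.
Step 4: smallest deg-1 vertex = 5, p_4 = 1. Add edge {1,5}. Now deg[5]=0, deg[1]=1.
Step 5: smallest deg-1 vertex = 1, p_5 = 8. Add edge {1,8}. Now deg[1]=0, deg[8]=2.
Step 6: smallest deg-1 vertex = 6, p_6 = 8. Add edge {6,8}. Now deg[6]=0, deg[8]=1.
Final: two remaining deg-1 vertices are 7, 8. Add edge {7,8}.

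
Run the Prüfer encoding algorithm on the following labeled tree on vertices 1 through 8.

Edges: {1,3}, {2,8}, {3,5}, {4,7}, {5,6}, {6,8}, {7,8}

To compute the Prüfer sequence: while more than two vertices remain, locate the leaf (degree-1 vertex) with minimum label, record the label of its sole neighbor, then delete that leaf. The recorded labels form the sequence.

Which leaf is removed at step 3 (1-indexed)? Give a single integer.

Step 1: current leaves = {1,2,4}. Remove leaf 1 (neighbor: 3).
Step 2: current leaves = {2,3,4}. Remove leaf 2 (neighbor: 8).
Step 3: current leaves = {3,4}. Remove leaf 3 (neighbor: 5).

Answer: 3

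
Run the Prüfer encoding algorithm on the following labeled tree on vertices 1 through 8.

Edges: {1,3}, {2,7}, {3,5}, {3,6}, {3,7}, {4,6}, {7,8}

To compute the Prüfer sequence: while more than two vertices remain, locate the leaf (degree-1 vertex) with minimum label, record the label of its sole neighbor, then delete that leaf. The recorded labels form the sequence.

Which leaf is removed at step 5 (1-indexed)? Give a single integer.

Answer: 6

Derivation:
Step 1: current leaves = {1,2,4,5,8}. Remove leaf 1 (neighbor: 3).
Step 2: current leaves = {2,4,5,8}. Remove leaf 2 (neighbor: 7).
Step 3: current leaves = {4,5,8}. Remove leaf 4 (neighbor: 6).
Step 4: current leaves = {5,6,8}. Remove leaf 5 (neighbor: 3).
Step 5: current leaves = {6,8}. Remove leaf 6 (neighbor: 3).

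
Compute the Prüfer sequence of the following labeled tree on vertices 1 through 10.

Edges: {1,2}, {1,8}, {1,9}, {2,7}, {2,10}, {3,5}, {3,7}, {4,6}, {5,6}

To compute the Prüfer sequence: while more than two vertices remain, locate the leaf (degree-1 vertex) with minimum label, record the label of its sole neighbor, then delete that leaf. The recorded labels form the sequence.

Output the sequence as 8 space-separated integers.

Answer: 6 5 3 7 2 1 1 2

Derivation:
Step 1: leaves = {4,8,9,10}. Remove smallest leaf 4, emit neighbor 6.
Step 2: leaves = {6,8,9,10}. Remove smallest leaf 6, emit neighbor 5.
Step 3: leaves = {5,8,9,10}. Remove smallest leaf 5, emit neighbor 3.
Step 4: leaves = {3,8,9,10}. Remove smallest leaf 3, emit neighbor 7.
Step 5: leaves = {7,8,9,10}. Remove smallest leaf 7, emit neighbor 2.
Step 6: leaves = {8,9,10}. Remove smallest leaf 8, emit neighbor 1.
Step 7: leaves = {9,10}. Remove smallest leaf 9, emit neighbor 1.
Step 8: leaves = {1,10}. Remove smallest leaf 1, emit neighbor 2.
Done: 2 vertices remain (2, 10). Sequence = [6 5 3 7 2 1 1 2]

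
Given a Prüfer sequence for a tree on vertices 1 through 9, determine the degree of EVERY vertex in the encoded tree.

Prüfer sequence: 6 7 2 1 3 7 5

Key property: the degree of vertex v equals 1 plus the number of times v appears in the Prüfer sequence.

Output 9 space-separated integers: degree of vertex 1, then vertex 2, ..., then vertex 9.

Answer: 2 2 2 1 2 2 3 1 1

Derivation:
p_1 = 6: count[6] becomes 1
p_2 = 7: count[7] becomes 1
p_3 = 2: count[2] becomes 1
p_4 = 1: count[1] becomes 1
p_5 = 3: count[3] becomes 1
p_6 = 7: count[7] becomes 2
p_7 = 5: count[5] becomes 1
Degrees (1 + count): deg[1]=1+1=2, deg[2]=1+1=2, deg[3]=1+1=2, deg[4]=1+0=1, deg[5]=1+1=2, deg[6]=1+1=2, deg[7]=1+2=3, deg[8]=1+0=1, deg[9]=1+0=1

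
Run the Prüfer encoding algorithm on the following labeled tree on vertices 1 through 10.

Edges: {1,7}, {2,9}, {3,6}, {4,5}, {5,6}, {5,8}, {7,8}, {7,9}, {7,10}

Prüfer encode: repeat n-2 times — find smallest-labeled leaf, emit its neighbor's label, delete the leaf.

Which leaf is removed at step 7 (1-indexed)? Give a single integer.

Answer: 8

Derivation:
Step 1: current leaves = {1,2,3,4,10}. Remove leaf 1 (neighbor: 7).
Step 2: current leaves = {2,3,4,10}. Remove leaf 2 (neighbor: 9).
Step 3: current leaves = {3,4,9,10}. Remove leaf 3 (neighbor: 6).
Step 4: current leaves = {4,6,9,10}. Remove leaf 4 (neighbor: 5).
Step 5: current leaves = {6,9,10}. Remove leaf 6 (neighbor: 5).
Step 6: current leaves = {5,9,10}. Remove leaf 5 (neighbor: 8).
Step 7: current leaves = {8,9,10}. Remove leaf 8 (neighbor: 7).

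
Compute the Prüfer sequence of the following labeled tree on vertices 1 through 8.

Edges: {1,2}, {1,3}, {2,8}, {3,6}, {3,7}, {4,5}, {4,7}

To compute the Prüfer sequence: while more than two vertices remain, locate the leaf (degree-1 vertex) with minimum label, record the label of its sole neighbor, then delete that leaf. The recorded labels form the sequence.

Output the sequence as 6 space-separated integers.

Step 1: leaves = {5,6,8}. Remove smallest leaf 5, emit neighbor 4.
Step 2: leaves = {4,6,8}. Remove smallest leaf 4, emit neighbor 7.
Step 3: leaves = {6,7,8}. Remove smallest leaf 6, emit neighbor 3.
Step 4: leaves = {7,8}. Remove smallest leaf 7, emit neighbor 3.
Step 5: leaves = {3,8}. Remove smallest leaf 3, emit neighbor 1.
Step 6: leaves = {1,8}. Remove smallest leaf 1, emit neighbor 2.
Done: 2 vertices remain (2, 8). Sequence = [4 7 3 3 1 2]

Answer: 4 7 3 3 1 2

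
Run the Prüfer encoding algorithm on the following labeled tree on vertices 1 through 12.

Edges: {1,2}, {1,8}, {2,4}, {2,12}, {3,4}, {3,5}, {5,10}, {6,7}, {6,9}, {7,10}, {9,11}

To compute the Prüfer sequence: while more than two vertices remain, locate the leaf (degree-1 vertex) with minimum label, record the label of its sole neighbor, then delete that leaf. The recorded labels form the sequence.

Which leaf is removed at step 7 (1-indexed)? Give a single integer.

Answer: 10

Derivation:
Step 1: current leaves = {8,11,12}. Remove leaf 8 (neighbor: 1).
Step 2: current leaves = {1,11,12}. Remove leaf 1 (neighbor: 2).
Step 3: current leaves = {11,12}. Remove leaf 11 (neighbor: 9).
Step 4: current leaves = {9,12}. Remove leaf 9 (neighbor: 6).
Step 5: current leaves = {6,12}. Remove leaf 6 (neighbor: 7).
Step 6: current leaves = {7,12}. Remove leaf 7 (neighbor: 10).
Step 7: current leaves = {10,12}. Remove leaf 10 (neighbor: 5).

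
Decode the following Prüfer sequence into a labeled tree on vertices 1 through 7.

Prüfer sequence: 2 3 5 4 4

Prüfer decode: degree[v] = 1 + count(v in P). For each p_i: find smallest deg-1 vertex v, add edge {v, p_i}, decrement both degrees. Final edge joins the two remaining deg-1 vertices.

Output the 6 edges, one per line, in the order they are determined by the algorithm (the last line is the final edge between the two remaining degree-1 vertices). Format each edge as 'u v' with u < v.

Answer: 1 2
2 3
3 5
4 5
4 6
4 7

Derivation:
Initial degrees: {1:1, 2:2, 3:2, 4:3, 5:2, 6:1, 7:1}
Step 1: smallest deg-1 vertex = 1, p_1 = 2. Add edge {1,2}. Now deg[1]=0, deg[2]=1.
Step 2: smallest deg-1 vertex = 2, p_2 = 3. Add edge {2,3}. Now deg[2]=0, deg[3]=1.
Step 3: smallest deg-1 vertex = 3, p_3 = 5. Add edge {3,5}. Now deg[3]=0, deg[5]=1.
Step 4: smallest deg-1 vertex = 5, p_4 = 4. Add edge {4,5}. Now deg[5]=0, deg[4]=2.
Step 5: smallest deg-1 vertex = 6, p_5 = 4. Add edge {4,6}. Now deg[6]=0, deg[4]=1.
Final: two remaining deg-1 vertices are 4, 7. Add edge {4,7}.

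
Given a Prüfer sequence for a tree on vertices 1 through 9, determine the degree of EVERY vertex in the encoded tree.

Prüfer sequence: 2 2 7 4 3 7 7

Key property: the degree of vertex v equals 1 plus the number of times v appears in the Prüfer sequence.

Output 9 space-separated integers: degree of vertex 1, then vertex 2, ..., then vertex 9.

Answer: 1 3 2 2 1 1 4 1 1

Derivation:
p_1 = 2: count[2] becomes 1
p_2 = 2: count[2] becomes 2
p_3 = 7: count[7] becomes 1
p_4 = 4: count[4] becomes 1
p_5 = 3: count[3] becomes 1
p_6 = 7: count[7] becomes 2
p_7 = 7: count[7] becomes 3
Degrees (1 + count): deg[1]=1+0=1, deg[2]=1+2=3, deg[3]=1+1=2, deg[4]=1+1=2, deg[5]=1+0=1, deg[6]=1+0=1, deg[7]=1+3=4, deg[8]=1+0=1, deg[9]=1+0=1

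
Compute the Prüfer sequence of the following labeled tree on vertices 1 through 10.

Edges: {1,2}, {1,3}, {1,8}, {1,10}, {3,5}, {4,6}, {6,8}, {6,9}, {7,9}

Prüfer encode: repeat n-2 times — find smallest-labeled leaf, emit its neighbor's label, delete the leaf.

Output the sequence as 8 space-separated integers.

Step 1: leaves = {2,4,5,7,10}. Remove smallest leaf 2, emit neighbor 1.
Step 2: leaves = {4,5,7,10}. Remove smallest leaf 4, emit neighbor 6.
Step 3: leaves = {5,7,10}. Remove smallest leaf 5, emit neighbor 3.
Step 4: leaves = {3,7,10}. Remove smallest leaf 3, emit neighbor 1.
Step 5: leaves = {7,10}. Remove smallest leaf 7, emit neighbor 9.
Step 6: leaves = {9,10}. Remove smallest leaf 9, emit neighbor 6.
Step 7: leaves = {6,10}. Remove smallest leaf 6, emit neighbor 8.
Step 8: leaves = {8,10}. Remove smallest leaf 8, emit neighbor 1.
Done: 2 vertices remain (1, 10). Sequence = [1 6 3 1 9 6 8 1]

Answer: 1 6 3 1 9 6 8 1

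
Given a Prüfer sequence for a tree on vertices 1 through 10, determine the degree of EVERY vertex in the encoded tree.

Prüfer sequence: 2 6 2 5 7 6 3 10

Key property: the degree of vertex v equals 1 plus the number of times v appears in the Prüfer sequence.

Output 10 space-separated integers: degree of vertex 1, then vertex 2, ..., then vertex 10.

p_1 = 2: count[2] becomes 1
p_2 = 6: count[6] becomes 1
p_3 = 2: count[2] becomes 2
p_4 = 5: count[5] becomes 1
p_5 = 7: count[7] becomes 1
p_6 = 6: count[6] becomes 2
p_7 = 3: count[3] becomes 1
p_8 = 10: count[10] becomes 1
Degrees (1 + count): deg[1]=1+0=1, deg[2]=1+2=3, deg[3]=1+1=2, deg[4]=1+0=1, deg[5]=1+1=2, deg[6]=1+2=3, deg[7]=1+1=2, deg[8]=1+0=1, deg[9]=1+0=1, deg[10]=1+1=2

Answer: 1 3 2 1 2 3 2 1 1 2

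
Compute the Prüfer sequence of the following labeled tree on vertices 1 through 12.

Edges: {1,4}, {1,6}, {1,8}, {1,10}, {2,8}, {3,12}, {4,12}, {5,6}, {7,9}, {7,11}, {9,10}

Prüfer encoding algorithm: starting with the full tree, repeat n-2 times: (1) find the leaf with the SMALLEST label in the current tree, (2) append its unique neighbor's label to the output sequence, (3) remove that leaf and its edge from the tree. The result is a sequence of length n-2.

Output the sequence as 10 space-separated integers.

Step 1: leaves = {2,3,5,11}. Remove smallest leaf 2, emit neighbor 8.
Step 2: leaves = {3,5,8,11}. Remove smallest leaf 3, emit neighbor 12.
Step 3: leaves = {5,8,11,12}. Remove smallest leaf 5, emit neighbor 6.
Step 4: leaves = {6,8,11,12}. Remove smallest leaf 6, emit neighbor 1.
Step 5: leaves = {8,11,12}. Remove smallest leaf 8, emit neighbor 1.
Step 6: leaves = {11,12}. Remove smallest leaf 11, emit neighbor 7.
Step 7: leaves = {7,12}. Remove smallest leaf 7, emit neighbor 9.
Step 8: leaves = {9,12}. Remove smallest leaf 9, emit neighbor 10.
Step 9: leaves = {10,12}. Remove smallest leaf 10, emit neighbor 1.
Step 10: leaves = {1,12}. Remove smallest leaf 1, emit neighbor 4.
Done: 2 vertices remain (4, 12). Sequence = [8 12 6 1 1 7 9 10 1 4]

Answer: 8 12 6 1 1 7 9 10 1 4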